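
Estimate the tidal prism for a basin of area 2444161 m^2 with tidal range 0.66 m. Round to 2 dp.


Tidal prism = Area * Tidal range
P = 2444161 * 0.66
P = 1613146.26 m^3

1613146.26


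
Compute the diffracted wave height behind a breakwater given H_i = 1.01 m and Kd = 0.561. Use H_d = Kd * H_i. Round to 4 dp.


H_d = Kd * H_i
H_d = 0.561 * 1.01
H_d = 0.5666 m

0.5666


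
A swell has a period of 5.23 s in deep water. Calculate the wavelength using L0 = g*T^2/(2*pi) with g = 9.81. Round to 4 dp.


L0 = g * T^2 / (2 * pi)
L0 = 9.81 * 5.23^2 / (2 * pi)
L0 = 9.81 * 27.3529 / 6.28319
L0 = 268.3319 / 6.28319
L0 = 42.7064 m

42.7064


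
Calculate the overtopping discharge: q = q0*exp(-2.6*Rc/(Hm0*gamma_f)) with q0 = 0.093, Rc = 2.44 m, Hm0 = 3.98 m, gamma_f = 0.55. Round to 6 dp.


q = q0 * exp(-2.6 * Rc / (Hm0 * gamma_f))
Exponent = -2.6 * 2.44 / (3.98 * 0.55)
= -2.6 * 2.44 / 2.1890
= -2.898127
exp(-2.898127) = 0.055126
q = 0.093 * 0.055126
q = 0.005127 m^3/s/m

0.005127


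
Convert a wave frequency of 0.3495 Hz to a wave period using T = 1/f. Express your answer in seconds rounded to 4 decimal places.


T = 1 / f
T = 1 / 0.3495
T = 2.8612 s

2.8612


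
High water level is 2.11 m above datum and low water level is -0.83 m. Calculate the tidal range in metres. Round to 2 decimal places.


Tidal range = High water - Low water
Tidal range = 2.11 - (-0.83)
Tidal range = 2.94 m

2.94


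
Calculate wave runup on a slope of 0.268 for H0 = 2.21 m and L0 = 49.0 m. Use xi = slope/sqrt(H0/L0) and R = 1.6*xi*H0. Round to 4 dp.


xi = slope / sqrt(H0/L0)
H0/L0 = 2.21/49.0 = 0.045102
sqrt(0.045102) = 0.212372
xi = 0.268 / 0.212372 = 1.261934
R = 1.6 * xi * H0 = 1.6 * 1.261934 * 2.21
R = 4.4622 m

4.4622


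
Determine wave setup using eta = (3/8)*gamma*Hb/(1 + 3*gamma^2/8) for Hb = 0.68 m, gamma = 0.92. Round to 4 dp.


eta = (3/8) * gamma * Hb / (1 + 3*gamma^2/8)
Numerator = (3/8) * 0.92 * 0.68 = 0.234600
Denominator = 1 + 3*0.92^2/8 = 1 + 0.317400 = 1.317400
eta = 0.234600 / 1.317400
eta = 0.1781 m

0.1781


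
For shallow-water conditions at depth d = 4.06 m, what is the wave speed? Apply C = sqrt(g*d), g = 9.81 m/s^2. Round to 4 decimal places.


Using the shallow-water approximation:
C = sqrt(g * d) = sqrt(9.81 * 4.06)
C = sqrt(39.8286)
C = 6.3110 m/s

6.3110


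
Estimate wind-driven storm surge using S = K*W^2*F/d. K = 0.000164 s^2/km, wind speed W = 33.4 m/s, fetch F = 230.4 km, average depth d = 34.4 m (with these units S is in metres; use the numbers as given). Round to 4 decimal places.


S = K * W^2 * F / d
W^2 = 33.4^2 = 1115.56
S = 0.000164 * 1115.56 * 230.4 / 34.4
Numerator = 0.000164 * 1115.56 * 230.4 = 42.152104
S = 42.152104 / 34.4 = 1.2254 m

1.2254


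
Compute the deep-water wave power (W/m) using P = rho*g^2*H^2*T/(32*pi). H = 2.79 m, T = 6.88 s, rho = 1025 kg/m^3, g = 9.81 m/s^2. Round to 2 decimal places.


P = rho * g^2 * H^2 * T / (32 * pi)
P = 1025 * 9.81^2 * 2.79^2 * 6.88 / (32 * pi)
P = 1025 * 96.2361 * 7.7841 * 6.88 / 100.53096
P = 52548.32 W/m

52548.32


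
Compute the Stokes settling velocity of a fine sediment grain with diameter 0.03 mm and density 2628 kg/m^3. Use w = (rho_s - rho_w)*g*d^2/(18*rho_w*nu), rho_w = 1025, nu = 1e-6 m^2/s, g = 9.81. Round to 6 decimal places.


w = (rho_s - rho_w) * g * d^2 / (18 * rho_w * nu)
d = 0.03 mm = 0.000030 m
rho_s - rho_w = 2628 - 1025 = 1603
Numerator = 1603 * 9.81 * (0.000030)^2 = 0.000014152887
Denominator = 18 * 1025 * 1e-6 = 0.018450
w = 0.000767 m/s

0.000767


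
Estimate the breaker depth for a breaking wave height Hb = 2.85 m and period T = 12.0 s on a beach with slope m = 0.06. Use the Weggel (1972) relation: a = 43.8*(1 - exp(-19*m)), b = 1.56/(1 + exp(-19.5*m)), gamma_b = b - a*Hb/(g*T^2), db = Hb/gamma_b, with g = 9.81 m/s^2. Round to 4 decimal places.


a = 43.8 * (1 - exp(-19 * m))
exp(-19 * 0.06) = exp(-1.1400) = 0.319819
a = 43.8 * (1 - 0.319819) = 29.791927
b = 1.56 / (1 + exp(-19.5 * m))
exp(-19.5 * 0.06) = exp(-1.1700) = 0.310367
b = 1.56 / (1 + 0.310367) = 1.190506
Hb / (g * T^2) = 2.85 / (9.81 * 12.0^2) = 2.85 / 1412.6400 = 0.00201750
gamma_b = b - a * Hb/(g*T^2) = 1.190506 - 29.791927 * 0.00201750 = 1.130401
db = Hb / gamma_b = 2.85 / 1.130401
db = 2.5212 m

2.5212


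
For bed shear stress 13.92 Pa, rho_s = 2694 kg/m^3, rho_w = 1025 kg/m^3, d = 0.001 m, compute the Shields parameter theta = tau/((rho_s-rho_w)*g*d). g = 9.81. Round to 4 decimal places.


theta = tau / ((rho_s - rho_w) * g * d)
rho_s - rho_w = 2694 - 1025 = 1669
Denominator = 1669 * 9.81 * 0.001 = 16.372890
theta = 13.92 / 16.372890
theta = 0.8502

0.8502


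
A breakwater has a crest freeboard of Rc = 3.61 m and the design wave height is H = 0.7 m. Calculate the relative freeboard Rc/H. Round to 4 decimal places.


Relative freeboard = Rc / H
= 3.61 / 0.7
= 5.1571

5.1571


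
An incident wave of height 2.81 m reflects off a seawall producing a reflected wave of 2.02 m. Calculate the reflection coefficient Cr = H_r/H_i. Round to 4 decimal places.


Cr = H_r / H_i
Cr = 2.02 / 2.81
Cr = 0.7189

0.7189


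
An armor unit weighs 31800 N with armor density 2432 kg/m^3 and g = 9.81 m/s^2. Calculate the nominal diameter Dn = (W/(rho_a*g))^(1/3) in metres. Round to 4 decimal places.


V = W / (rho_a * g)
V = 31800 / (2432 * 9.81)
V = 31800 / 23857.92
V = 1.332891 m^3
Dn = V^(1/3) = 1.332891^(1/3)
Dn = 1.1005 m

1.1005


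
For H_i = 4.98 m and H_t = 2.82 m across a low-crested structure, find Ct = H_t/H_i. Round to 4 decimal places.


Ct = H_t / H_i
Ct = 2.82 / 4.98
Ct = 0.5663

0.5663


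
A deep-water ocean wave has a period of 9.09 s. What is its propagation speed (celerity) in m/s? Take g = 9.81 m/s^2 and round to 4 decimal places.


We use the deep-water celerity formula:
C = g * T / (2 * pi)
C = 9.81 * 9.09 / (2 * 3.14159...)
C = 89.172900 / 6.283185
C = 14.1923 m/s

14.1923


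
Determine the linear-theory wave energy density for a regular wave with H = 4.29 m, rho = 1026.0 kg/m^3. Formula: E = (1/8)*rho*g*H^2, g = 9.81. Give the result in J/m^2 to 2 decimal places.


E = (1/8) * rho * g * H^2
E = (1/8) * 1026.0 * 9.81 * 4.29^2
E = 0.125 * 1026.0 * 9.81 * 18.4041
E = 23154.80 J/m^2

23154.80


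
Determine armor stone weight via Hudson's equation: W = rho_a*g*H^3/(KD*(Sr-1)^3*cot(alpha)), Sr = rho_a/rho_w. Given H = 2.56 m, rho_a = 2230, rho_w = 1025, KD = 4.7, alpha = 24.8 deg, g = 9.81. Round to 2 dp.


Sr = rho_a / rho_w = 2230 / 1025 = 2.175610
(Sr - 1) = 1.175610
(Sr - 1)^3 = 1.624761
cot(24.8) = 1 / tan(24.8) = 1 / 0.462065 = 2.164198
Numerator = 2230 * 9.81 * 2.56^3 = 367023.4104
Denominator = 4.7 * 1.624761 * 2.164198 = 16.526636
W = 367023.4104 / 16.526636
W = 22207.99 N

22207.99


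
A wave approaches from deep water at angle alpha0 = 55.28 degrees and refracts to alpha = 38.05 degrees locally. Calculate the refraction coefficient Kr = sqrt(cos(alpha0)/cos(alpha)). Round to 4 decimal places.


Kr = sqrt(cos(alpha0) / cos(alpha))
cos(55.28) = 0.569566
cos(38.05) = 0.787473
Kr = sqrt(0.569566 / 0.787473)
Kr = sqrt(0.723284)
Kr = 0.8505

0.8505


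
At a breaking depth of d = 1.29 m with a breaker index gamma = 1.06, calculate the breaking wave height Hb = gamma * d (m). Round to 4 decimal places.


Hb = gamma * d
Hb = 1.06 * 1.29
Hb = 1.3674 m

1.3674


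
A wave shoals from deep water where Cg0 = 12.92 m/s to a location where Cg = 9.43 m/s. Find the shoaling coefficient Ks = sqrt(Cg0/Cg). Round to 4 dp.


Ks = sqrt(Cg0 / Cg)
Ks = sqrt(12.92 / 9.43)
Ks = sqrt(1.3701)
Ks = 1.1705

1.1705


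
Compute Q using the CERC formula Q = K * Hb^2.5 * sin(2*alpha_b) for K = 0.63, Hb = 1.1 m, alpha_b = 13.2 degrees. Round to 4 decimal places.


Q = K * Hb^2.5 * sin(2 * alpha_b)
Hb^2.5 = 1.1^2.5 = 1.269059
sin(2 * 13.2) = sin(26.4) = 0.444635
Q = 0.63 * 1.269059 * 0.444635
Q = 0.3555 m^3/s

0.3555


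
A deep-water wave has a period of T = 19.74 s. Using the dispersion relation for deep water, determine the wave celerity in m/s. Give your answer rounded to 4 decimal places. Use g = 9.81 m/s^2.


We use the deep-water celerity formula:
C = g * T / (2 * pi)
C = 9.81 * 19.74 / (2 * 3.14159...)
C = 193.649400 / 6.283185
C = 30.8203 m/s

30.8203


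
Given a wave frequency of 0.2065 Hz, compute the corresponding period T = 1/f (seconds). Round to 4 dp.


T = 1 / f
T = 1 / 0.2065
T = 4.8426 s

4.8426


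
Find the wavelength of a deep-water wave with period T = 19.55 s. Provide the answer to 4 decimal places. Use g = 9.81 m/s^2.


L0 = g * T^2 / (2 * pi)
L0 = 9.81 * 19.55^2 / (2 * pi)
L0 = 9.81 * 382.2025 / 6.28319
L0 = 3749.4065 / 6.28319
L0 = 596.7366 m

596.7366


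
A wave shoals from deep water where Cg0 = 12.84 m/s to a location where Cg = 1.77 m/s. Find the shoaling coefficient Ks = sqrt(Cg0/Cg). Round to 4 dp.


Ks = sqrt(Cg0 / Cg)
Ks = sqrt(12.84 / 1.77)
Ks = sqrt(7.2542)
Ks = 2.6934

2.6934


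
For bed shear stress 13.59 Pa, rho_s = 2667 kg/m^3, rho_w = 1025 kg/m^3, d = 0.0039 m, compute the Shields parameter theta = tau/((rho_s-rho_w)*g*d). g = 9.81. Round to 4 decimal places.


theta = tau / ((rho_s - rho_w) * g * d)
rho_s - rho_w = 2667 - 1025 = 1642
Denominator = 1642 * 9.81 * 0.0039 = 62.821278
theta = 13.59 / 62.821278
theta = 0.2163

0.2163


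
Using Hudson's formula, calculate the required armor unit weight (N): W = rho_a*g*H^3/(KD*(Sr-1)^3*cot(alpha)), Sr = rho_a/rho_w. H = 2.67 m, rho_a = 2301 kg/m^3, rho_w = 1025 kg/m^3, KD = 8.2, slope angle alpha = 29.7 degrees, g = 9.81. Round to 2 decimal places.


Sr = rho_a / rho_w = 2301 / 1025 = 2.244878
(Sr - 1) = 1.244878
(Sr - 1)^3 = 1.929214
cot(29.7) = 1 / tan(29.7) = 1 / 0.570390 = 1.753187
Numerator = 2301 * 9.81 * 2.67^3 = 429654.5449
Denominator = 8.2 * 1.929214 * 1.753187 = 27.734633
W = 429654.5449 / 27.734633
W = 15491.63 N

15491.63


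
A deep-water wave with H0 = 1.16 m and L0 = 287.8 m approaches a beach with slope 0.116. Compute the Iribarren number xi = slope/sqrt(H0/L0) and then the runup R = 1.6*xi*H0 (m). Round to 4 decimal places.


xi = slope / sqrt(H0/L0)
H0/L0 = 1.16/287.8 = 0.004031
sqrt(0.004031) = 0.063487
xi = 0.116 / 0.063487 = 1.827151
R = 1.6 * xi * H0 = 1.6 * 1.827151 * 1.16
R = 3.3912 m

3.3912


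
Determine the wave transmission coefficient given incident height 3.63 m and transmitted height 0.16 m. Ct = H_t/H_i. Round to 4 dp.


Ct = H_t / H_i
Ct = 0.16 / 3.63
Ct = 0.0441

0.0441


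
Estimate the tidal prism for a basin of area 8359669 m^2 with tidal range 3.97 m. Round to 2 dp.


Tidal prism = Area * Tidal range
P = 8359669 * 3.97
P = 33187885.93 m^3

33187885.93


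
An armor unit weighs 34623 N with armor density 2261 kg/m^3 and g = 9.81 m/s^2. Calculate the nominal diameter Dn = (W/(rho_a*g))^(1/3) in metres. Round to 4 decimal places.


V = W / (rho_a * g)
V = 34623 / (2261 * 9.81)
V = 34623 / 22180.41
V = 1.560972 m^3
Dn = V^(1/3) = 1.560972^(1/3)
Dn = 1.1600 m

1.1600


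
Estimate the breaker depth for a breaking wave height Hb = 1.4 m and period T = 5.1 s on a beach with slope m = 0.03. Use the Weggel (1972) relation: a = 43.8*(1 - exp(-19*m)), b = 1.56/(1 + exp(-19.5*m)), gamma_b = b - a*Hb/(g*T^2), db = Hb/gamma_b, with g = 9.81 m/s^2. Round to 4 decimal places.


a = 43.8 * (1 - exp(-19 * m))
exp(-19 * 0.03) = exp(-0.5700) = 0.565525
a = 43.8 * (1 - 0.565525) = 19.029986
b = 1.56 / (1 + exp(-19.5 * m))
exp(-19.5 * 0.03) = exp(-0.5850) = 0.557106
b = 1.56 / (1 + 0.557106) = 1.001859
Hb / (g * T^2) = 1.4 / (9.81 * 5.1^2) = 1.4 / 255.1581 = 0.00548679
gamma_b = b - a * Hb/(g*T^2) = 1.001859 - 19.029986 * 0.00548679 = 0.897445
db = Hb / gamma_b = 1.4 / 0.897445
db = 1.5600 m

1.5600


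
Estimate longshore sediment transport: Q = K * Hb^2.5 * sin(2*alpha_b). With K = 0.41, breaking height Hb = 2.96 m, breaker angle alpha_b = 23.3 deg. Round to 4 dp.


Q = K * Hb^2.5 * sin(2 * alpha_b)
Hb^2.5 = 2.96^2.5 = 15.074027
sin(2 * 23.3) = sin(46.6) = 0.726575
Q = 0.41 * 15.074027 * 0.726575
Q = 4.4905 m^3/s

4.4905


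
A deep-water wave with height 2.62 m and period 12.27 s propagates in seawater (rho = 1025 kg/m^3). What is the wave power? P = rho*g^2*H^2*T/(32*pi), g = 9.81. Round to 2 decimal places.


P = rho * g^2 * H^2 * T / (32 * pi)
P = 1025 * 9.81^2 * 2.62^2 * 12.27 / (32 * pi)
P = 1025 * 96.2361 * 6.8644 * 12.27 / 100.53096
P = 82643.59 W/m

82643.59


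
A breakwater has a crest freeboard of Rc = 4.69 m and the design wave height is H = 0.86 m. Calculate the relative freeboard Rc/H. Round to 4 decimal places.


Relative freeboard = Rc / H
= 4.69 / 0.86
= 5.4535

5.4535


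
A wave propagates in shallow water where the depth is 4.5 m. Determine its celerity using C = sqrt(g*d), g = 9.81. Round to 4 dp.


Using the shallow-water approximation:
C = sqrt(g * d) = sqrt(9.81 * 4.5)
C = sqrt(44.1450)
C = 6.6442 m/s

6.6442


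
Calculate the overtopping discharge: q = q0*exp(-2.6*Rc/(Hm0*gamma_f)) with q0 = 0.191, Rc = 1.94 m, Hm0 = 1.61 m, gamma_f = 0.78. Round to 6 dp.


q = q0 * exp(-2.6 * Rc / (Hm0 * gamma_f))
Exponent = -2.6 * 1.94 / (1.61 * 0.78)
= -2.6 * 1.94 / 1.2558
= -4.016563
exp(-4.016563) = 0.018015
q = 0.191 * 0.018015
q = 0.003441 m^3/s/m

0.003441


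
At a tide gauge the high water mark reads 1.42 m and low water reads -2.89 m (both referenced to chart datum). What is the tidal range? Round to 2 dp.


Tidal range = High water - Low water
Tidal range = 1.42 - (-2.89)
Tidal range = 4.31 m

4.31


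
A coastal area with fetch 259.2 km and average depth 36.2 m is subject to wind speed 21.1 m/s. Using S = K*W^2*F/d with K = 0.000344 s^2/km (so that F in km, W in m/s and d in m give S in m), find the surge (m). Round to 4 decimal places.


S = K * W^2 * F / d
W^2 = 21.1^2 = 445.21
S = 0.000344 * 445.21 * 259.2 / 36.2
Numerator = 0.000344 * 445.21 * 259.2 = 39.697061
S = 39.697061 / 36.2 = 1.0966 m

1.0966


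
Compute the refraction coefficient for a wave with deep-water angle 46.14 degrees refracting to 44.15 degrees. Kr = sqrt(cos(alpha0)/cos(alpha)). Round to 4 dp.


Kr = sqrt(cos(alpha0) / cos(alpha))
cos(46.14) = 0.692899
cos(44.15) = 0.717519
Kr = sqrt(0.692899 / 0.717519)
Kr = sqrt(0.965687)
Kr = 0.9827

0.9827


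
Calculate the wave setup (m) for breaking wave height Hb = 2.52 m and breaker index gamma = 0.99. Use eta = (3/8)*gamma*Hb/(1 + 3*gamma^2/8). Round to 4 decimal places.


eta = (3/8) * gamma * Hb / (1 + 3*gamma^2/8)
Numerator = (3/8) * 0.99 * 2.52 = 0.935550
Denominator = 1 + 3*0.99^2/8 = 1 + 0.367538 = 1.367538
eta = 0.935550 / 1.367538
eta = 0.6841 m

0.6841


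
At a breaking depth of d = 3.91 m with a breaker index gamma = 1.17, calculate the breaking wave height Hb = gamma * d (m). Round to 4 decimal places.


Hb = gamma * d
Hb = 1.17 * 3.91
Hb = 4.5747 m

4.5747


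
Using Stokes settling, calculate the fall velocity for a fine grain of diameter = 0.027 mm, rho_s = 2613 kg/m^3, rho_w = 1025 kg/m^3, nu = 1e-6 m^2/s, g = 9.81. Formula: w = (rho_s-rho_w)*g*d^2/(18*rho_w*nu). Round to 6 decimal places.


w = (rho_s - rho_w) * g * d^2 / (18 * rho_w * nu)
d = 0.027 mm = 0.000027 m
rho_s - rho_w = 2613 - 1025 = 1588
Numerator = 1588 * 9.81 * (0.000027)^2 = 0.000011356566
Denominator = 18 * 1025 * 1e-6 = 0.018450
w = 0.000616 m/s

0.000616


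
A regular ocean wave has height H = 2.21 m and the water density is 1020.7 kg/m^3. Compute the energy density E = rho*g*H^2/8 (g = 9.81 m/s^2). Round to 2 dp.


E = (1/8) * rho * g * H^2
E = (1/8) * 1020.7 * 9.81 * 2.21^2
E = 0.125 * 1020.7 * 9.81 * 4.8841
E = 6113.10 J/m^2

6113.10


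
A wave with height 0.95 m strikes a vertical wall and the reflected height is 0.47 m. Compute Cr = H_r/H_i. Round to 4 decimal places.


Cr = H_r / H_i
Cr = 0.47 / 0.95
Cr = 0.4947

0.4947


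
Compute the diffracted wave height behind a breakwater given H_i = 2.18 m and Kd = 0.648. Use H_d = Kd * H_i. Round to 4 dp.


H_d = Kd * H_i
H_d = 0.648 * 2.18
H_d = 1.4126 m

1.4126


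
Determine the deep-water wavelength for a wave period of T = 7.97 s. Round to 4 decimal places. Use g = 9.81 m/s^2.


L0 = g * T^2 / (2 * pi)
L0 = 9.81 * 7.97^2 / (2 * pi)
L0 = 9.81 * 63.5209 / 6.28319
L0 = 623.1400 / 6.28319
L0 = 99.1758 m

99.1758


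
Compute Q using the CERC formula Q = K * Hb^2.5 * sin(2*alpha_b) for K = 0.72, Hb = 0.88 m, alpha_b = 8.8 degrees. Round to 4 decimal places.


Q = K * Hb^2.5 * sin(2 * alpha_b)
Hb^2.5 = 0.88^2.5 = 0.726452
sin(2 * 8.8) = sin(17.6) = 0.302370
Q = 0.72 * 0.726452 * 0.302370
Q = 0.1582 m^3/s

0.1582


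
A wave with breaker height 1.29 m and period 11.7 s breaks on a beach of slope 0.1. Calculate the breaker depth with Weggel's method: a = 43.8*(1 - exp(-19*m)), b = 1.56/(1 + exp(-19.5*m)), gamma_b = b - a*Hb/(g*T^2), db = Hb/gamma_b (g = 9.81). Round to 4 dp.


a = 43.8 * (1 - exp(-19 * m))
exp(-19 * 0.1) = exp(-1.9000) = 0.149569
a = 43.8 * (1 - 0.149569) = 37.248894
b = 1.56 / (1 + exp(-19.5 * m))
exp(-19.5 * 0.1) = exp(-1.9500) = 0.142274
b = 1.56 / (1 + 0.142274) = 1.365697
Hb / (g * T^2) = 1.29 / (9.81 * 11.7^2) = 1.29 / 1342.8909 = 0.00096061
gamma_b = b - a * Hb/(g*T^2) = 1.365697 - 37.248894 * 0.00096061 = 1.329915
db = Hb / gamma_b = 1.29 / 1.329915
db = 0.9700 m

0.9700


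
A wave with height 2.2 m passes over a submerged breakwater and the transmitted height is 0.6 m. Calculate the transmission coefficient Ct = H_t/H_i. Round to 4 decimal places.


Ct = H_t / H_i
Ct = 0.6 / 2.2
Ct = 0.2727

0.2727


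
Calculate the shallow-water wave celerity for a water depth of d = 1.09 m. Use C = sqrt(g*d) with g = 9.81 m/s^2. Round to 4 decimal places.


Using the shallow-water approximation:
C = sqrt(g * d) = sqrt(9.81 * 1.09)
C = sqrt(10.6929)
C = 3.2700 m/s

3.2700


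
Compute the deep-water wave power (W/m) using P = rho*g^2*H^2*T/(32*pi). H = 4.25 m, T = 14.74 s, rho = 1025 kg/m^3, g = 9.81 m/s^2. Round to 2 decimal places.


P = rho * g^2 * H^2 * T / (32 * pi)
P = 1025 * 9.81^2 * 4.25^2 * 14.74 / (32 * pi)
P = 1025 * 96.2361 * 18.0625 * 14.74 / 100.53096
P = 261238.62 W/m

261238.62


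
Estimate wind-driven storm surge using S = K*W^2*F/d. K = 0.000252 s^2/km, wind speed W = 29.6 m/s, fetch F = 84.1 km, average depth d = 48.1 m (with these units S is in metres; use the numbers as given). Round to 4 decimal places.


S = K * W^2 * F / d
W^2 = 29.6^2 = 876.16
S = 0.000252 * 876.16 * 84.1 / 48.1
Numerator = 0.000252 * 876.16 * 84.1 = 18.568634
S = 18.568634 / 48.1 = 0.3860 m

0.3860


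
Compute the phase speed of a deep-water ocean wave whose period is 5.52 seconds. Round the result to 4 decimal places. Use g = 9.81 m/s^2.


We use the deep-water celerity formula:
C = g * T / (2 * pi)
C = 9.81 * 5.52 / (2 * 3.14159...)
C = 54.151200 / 6.283185
C = 8.6184 m/s

8.6184


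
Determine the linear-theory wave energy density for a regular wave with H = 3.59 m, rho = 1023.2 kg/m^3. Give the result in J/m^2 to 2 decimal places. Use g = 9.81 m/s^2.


E = (1/8) * rho * g * H^2
E = (1/8) * 1023.2 * 9.81 * 3.59^2
E = 0.125 * 1023.2 * 9.81 * 12.8881
E = 16170.69 J/m^2

16170.69


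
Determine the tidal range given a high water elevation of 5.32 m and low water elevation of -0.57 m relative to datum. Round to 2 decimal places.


Tidal range = High water - Low water
Tidal range = 5.32 - (-0.57)
Tidal range = 5.89 m

5.89


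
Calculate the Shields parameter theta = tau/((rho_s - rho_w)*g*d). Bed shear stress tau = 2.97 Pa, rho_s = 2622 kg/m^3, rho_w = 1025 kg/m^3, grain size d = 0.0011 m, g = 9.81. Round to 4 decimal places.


theta = tau / ((rho_s - rho_w) * g * d)
rho_s - rho_w = 2622 - 1025 = 1597
Denominator = 1597 * 9.81 * 0.0011 = 17.233227
theta = 2.97 / 17.233227
theta = 0.1723

0.1723


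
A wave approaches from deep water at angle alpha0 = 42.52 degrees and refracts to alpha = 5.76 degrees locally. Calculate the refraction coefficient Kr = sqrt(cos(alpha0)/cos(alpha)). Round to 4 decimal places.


Kr = sqrt(cos(alpha0) / cos(alpha))
cos(42.52) = 0.737041
cos(5.76) = 0.994951
Kr = sqrt(0.737041 / 0.994951)
Kr = sqrt(0.740782)
Kr = 0.8607

0.8607


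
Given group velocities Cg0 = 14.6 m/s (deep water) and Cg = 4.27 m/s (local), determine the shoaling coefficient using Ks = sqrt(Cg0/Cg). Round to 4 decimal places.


Ks = sqrt(Cg0 / Cg)
Ks = sqrt(14.6 / 4.27)
Ks = sqrt(3.4192)
Ks = 1.8491

1.8491


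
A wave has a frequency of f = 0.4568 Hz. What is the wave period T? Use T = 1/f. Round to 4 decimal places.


T = 1 / f
T = 1 / 0.4568
T = 2.1891 s

2.1891


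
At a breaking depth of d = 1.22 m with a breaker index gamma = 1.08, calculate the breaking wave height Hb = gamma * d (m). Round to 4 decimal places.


Hb = gamma * d
Hb = 1.08 * 1.22
Hb = 1.3176 m

1.3176


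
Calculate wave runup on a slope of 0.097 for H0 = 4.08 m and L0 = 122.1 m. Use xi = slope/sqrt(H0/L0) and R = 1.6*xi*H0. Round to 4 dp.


xi = slope / sqrt(H0/L0)
H0/L0 = 4.08/122.1 = 0.033415
sqrt(0.033415) = 0.182798
xi = 0.097 / 0.182798 = 0.530639
R = 1.6 * xi * H0 = 1.6 * 0.530639 * 4.08
R = 3.4640 m

3.4640


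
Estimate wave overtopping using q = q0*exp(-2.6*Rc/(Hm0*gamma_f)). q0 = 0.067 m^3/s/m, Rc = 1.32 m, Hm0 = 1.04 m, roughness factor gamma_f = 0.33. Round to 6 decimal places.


q = q0 * exp(-2.6 * Rc / (Hm0 * gamma_f))
Exponent = -2.6 * 1.32 / (1.04 * 0.33)
= -2.6 * 1.32 / 0.3432
= -10.000000
exp(-10.000000) = 0.000045
q = 0.067 * 0.000045
q = 0.000003 m^3/s/m

0.000003


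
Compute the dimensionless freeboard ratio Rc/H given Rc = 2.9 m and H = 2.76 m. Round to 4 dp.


Relative freeboard = Rc / H
= 2.9 / 2.76
= 1.0507

1.0507


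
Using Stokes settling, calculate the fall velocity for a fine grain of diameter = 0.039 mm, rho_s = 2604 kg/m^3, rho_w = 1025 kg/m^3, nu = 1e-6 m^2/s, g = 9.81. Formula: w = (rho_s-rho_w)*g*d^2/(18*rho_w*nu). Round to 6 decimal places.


w = (rho_s - rho_w) * g * d^2 / (18 * rho_w * nu)
d = 0.039 mm = 0.000039 m
rho_s - rho_w = 2604 - 1025 = 1579
Numerator = 1579 * 9.81 * (0.000039)^2 = 0.000023560275
Denominator = 18 * 1025 * 1e-6 = 0.018450
w = 0.001277 m/s

0.001277


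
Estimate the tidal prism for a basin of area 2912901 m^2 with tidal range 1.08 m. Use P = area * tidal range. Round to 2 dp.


Tidal prism = Area * Tidal range
P = 2912901 * 1.08
P = 3145933.08 m^3

3145933.08


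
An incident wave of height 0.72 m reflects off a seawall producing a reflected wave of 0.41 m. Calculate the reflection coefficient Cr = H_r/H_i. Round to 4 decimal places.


Cr = H_r / H_i
Cr = 0.41 / 0.72
Cr = 0.5694

0.5694


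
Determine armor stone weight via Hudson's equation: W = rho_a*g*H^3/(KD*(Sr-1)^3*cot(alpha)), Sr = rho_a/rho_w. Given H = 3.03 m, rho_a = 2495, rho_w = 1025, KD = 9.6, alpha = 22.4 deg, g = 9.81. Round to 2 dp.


Sr = rho_a / rho_w = 2495 / 1025 = 2.434146
(Sr - 1) = 1.434146
(Sr - 1)^3 = 2.949717
cot(22.4) = 1 / tan(22.4) = 1 / 0.412170 = 2.426182
Numerator = 2495 * 9.81 * 3.03^3 = 680875.0855
Denominator = 9.6 * 2.949717 * 2.426182 = 68.702888
W = 680875.0855 / 68.702888
W = 9910.43 N

9910.43


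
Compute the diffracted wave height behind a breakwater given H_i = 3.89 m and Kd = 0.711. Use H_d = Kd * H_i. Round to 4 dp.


H_d = Kd * H_i
H_d = 0.711 * 3.89
H_d = 2.7658 m

2.7658


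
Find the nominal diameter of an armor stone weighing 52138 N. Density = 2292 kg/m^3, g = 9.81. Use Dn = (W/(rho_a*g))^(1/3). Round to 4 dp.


V = W / (rho_a * g)
V = 52138 / (2292 * 9.81)
V = 52138 / 22484.52
V = 2.318840 m^3
Dn = V^(1/3) = 2.318840^(1/3)
Dn = 1.3236 m

1.3236


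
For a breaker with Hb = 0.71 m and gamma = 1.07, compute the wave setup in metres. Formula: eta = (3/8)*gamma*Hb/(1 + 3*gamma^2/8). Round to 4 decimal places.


eta = (3/8) * gamma * Hb / (1 + 3*gamma^2/8)
Numerator = (3/8) * 1.07 * 0.71 = 0.284887
Denominator = 1 + 3*1.07^2/8 = 1 + 0.429338 = 1.429338
eta = 0.284887 / 1.429338
eta = 0.1993 m

0.1993


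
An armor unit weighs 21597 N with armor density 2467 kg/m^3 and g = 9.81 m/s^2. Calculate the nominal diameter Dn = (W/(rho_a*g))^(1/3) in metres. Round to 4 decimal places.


V = W / (rho_a * g)
V = 21597 / (2467 * 9.81)
V = 21597 / 24201.27
V = 0.892391 m^3
Dn = V^(1/3) = 0.892391^(1/3)
Dn = 0.9628 m

0.9628


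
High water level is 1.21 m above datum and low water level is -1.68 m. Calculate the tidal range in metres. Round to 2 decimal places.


Tidal range = High water - Low water
Tidal range = 1.21 - (-1.68)
Tidal range = 2.89 m

2.89


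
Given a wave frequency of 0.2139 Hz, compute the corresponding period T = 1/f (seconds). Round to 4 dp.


T = 1 / f
T = 1 / 0.2139
T = 4.6751 s

4.6751


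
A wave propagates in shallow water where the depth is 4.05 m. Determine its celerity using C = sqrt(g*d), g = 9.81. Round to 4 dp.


Using the shallow-water approximation:
C = sqrt(g * d) = sqrt(9.81 * 4.05)
C = sqrt(39.7305)
C = 6.3032 m/s

6.3032


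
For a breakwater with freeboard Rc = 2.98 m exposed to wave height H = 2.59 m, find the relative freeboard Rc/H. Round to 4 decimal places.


Relative freeboard = Rc / H
= 2.98 / 2.59
= 1.1506

1.1506


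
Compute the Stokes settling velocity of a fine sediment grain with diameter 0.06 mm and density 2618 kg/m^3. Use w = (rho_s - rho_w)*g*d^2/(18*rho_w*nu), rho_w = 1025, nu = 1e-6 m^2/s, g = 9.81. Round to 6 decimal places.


w = (rho_s - rho_w) * g * d^2 / (18 * rho_w * nu)
d = 0.06 mm = 0.000060 m
rho_s - rho_w = 2618 - 1025 = 1593
Numerator = 1593 * 9.81 * (0.000060)^2 = 0.000056258388
Denominator = 18 * 1025 * 1e-6 = 0.018450
w = 0.003049 m/s

0.003049


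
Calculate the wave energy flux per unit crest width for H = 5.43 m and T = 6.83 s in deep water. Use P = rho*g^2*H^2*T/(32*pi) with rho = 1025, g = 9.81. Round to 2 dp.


P = rho * g^2 * H^2 * T / (32 * pi)
P = 1025 * 9.81^2 * 5.43^2 * 6.83 / (32 * pi)
P = 1025 * 96.2361 * 29.4849 * 6.83 / 100.53096
P = 197597.93 W/m

197597.93


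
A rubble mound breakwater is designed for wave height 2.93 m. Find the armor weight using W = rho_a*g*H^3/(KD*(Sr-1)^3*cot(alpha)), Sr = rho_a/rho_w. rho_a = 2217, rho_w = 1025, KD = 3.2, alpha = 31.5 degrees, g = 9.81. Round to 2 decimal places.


Sr = rho_a / rho_w = 2217 / 1025 = 2.162927
(Sr - 1) = 1.162927
(Sr - 1)^3 = 1.572741
cot(31.5) = 1 / tan(31.5) = 1 / 0.612801 = 1.631852
Numerator = 2217 * 9.81 * 2.93^3 = 547063.2756
Denominator = 3.2 * 1.572741 * 1.631852 = 8.212735
W = 547063.2756 / 8.212735
W = 66611.58 N

66611.58


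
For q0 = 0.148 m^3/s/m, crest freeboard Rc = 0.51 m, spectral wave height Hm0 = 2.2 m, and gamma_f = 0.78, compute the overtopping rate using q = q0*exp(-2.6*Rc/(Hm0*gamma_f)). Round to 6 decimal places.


q = q0 * exp(-2.6 * Rc / (Hm0 * gamma_f))
Exponent = -2.6 * 0.51 / (2.2 * 0.78)
= -2.6 * 0.51 / 1.7160
= -0.772727
exp(-0.772727) = 0.461752
q = 0.148 * 0.461752
q = 0.068339 m^3/s/m

0.068339


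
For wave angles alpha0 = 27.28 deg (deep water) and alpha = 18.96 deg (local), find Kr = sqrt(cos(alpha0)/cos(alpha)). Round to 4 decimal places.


Kr = sqrt(cos(alpha0) / cos(alpha))
cos(27.28) = 0.888777
cos(18.96) = 0.945746
Kr = sqrt(0.888777 / 0.945746)
Kr = sqrt(0.939764)
Kr = 0.9694

0.9694


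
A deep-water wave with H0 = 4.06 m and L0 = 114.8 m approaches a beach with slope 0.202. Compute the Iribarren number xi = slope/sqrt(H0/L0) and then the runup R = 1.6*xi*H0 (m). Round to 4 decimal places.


xi = slope / sqrt(H0/L0)
H0/L0 = 4.06/114.8 = 0.035366
sqrt(0.035366) = 0.188058
xi = 0.202 / 0.188058 = 1.074136
R = 1.6 * xi * H0 = 1.6 * 1.074136 * 4.06
R = 6.9776 m

6.9776


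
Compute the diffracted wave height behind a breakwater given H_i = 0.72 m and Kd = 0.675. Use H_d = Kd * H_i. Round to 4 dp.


H_d = Kd * H_i
H_d = 0.675 * 0.72
H_d = 0.4860 m

0.4860


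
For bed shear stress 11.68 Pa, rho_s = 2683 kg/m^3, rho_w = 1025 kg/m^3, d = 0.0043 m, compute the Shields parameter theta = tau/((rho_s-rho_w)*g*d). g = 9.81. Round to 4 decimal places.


theta = tau / ((rho_s - rho_w) * g * d)
rho_s - rho_w = 2683 - 1025 = 1658
Denominator = 1658 * 9.81 * 0.0043 = 69.939414
theta = 11.68 / 69.939414
theta = 0.1670

0.1670


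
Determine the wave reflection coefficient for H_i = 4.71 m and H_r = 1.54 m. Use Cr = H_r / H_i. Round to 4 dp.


Cr = H_r / H_i
Cr = 1.54 / 4.71
Cr = 0.3270

0.3270


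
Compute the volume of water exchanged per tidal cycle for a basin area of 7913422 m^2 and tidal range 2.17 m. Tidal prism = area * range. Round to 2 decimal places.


Tidal prism = Area * Tidal range
P = 7913422 * 2.17
P = 17172125.74 m^3

17172125.74


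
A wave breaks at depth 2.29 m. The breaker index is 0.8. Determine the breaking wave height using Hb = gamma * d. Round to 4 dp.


Hb = gamma * d
Hb = 0.8 * 2.29
Hb = 1.8320 m

1.8320


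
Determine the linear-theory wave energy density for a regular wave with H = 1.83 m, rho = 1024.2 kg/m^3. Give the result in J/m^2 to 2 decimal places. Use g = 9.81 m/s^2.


E = (1/8) * rho * g * H^2
E = (1/8) * 1024.2 * 9.81 * 1.83^2
E = 0.125 * 1024.2 * 9.81 * 3.3489
E = 4205.97 J/m^2

4205.97


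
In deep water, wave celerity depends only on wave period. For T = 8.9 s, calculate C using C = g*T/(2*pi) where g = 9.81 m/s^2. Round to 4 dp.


We use the deep-water celerity formula:
C = g * T / (2 * pi)
C = 9.81 * 8.9 / (2 * 3.14159...)
C = 87.309000 / 6.283185
C = 13.8957 m/s

13.8957


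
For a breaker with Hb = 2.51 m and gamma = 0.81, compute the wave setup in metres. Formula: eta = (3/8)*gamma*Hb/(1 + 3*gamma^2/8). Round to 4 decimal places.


eta = (3/8) * gamma * Hb / (1 + 3*gamma^2/8)
Numerator = (3/8) * 0.81 * 2.51 = 0.762412
Denominator = 1 + 3*0.81^2/8 = 1 + 0.246038 = 1.246038
eta = 0.762412 / 1.246038
eta = 0.6119 m

0.6119


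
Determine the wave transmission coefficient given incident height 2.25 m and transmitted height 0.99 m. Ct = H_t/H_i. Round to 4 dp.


Ct = H_t / H_i
Ct = 0.99 / 2.25
Ct = 0.4400

0.4400


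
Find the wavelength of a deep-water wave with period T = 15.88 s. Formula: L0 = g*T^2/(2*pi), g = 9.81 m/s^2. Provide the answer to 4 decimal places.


L0 = g * T^2 / (2 * pi)
L0 = 9.81 * 15.88^2 / (2 * pi)
L0 = 9.81 * 252.1744 / 6.28319
L0 = 2473.8309 / 6.28319
L0 = 393.7224 m

393.7224


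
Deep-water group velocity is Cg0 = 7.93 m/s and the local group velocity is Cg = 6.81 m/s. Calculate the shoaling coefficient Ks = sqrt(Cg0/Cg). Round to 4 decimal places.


Ks = sqrt(Cg0 / Cg)
Ks = sqrt(7.93 / 6.81)
Ks = sqrt(1.1645)
Ks = 1.0791

1.0791


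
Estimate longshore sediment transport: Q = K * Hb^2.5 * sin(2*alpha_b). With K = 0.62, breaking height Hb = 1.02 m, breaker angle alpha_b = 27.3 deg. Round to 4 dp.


Q = K * Hb^2.5 * sin(2 * alpha_b)
Hb^2.5 = 1.02^2.5 = 1.050752
sin(2 * 27.3) = sin(54.6) = 0.815128
Q = 0.62 * 1.050752 * 0.815128
Q = 0.5310 m^3/s

0.5310


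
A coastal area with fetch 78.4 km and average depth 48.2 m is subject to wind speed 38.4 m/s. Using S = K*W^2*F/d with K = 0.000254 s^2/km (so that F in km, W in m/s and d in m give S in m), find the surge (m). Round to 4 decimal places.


S = K * W^2 * F / d
W^2 = 38.4^2 = 1474.56
S = 0.000254 * 1474.56 * 78.4 / 48.2
Numerator = 0.000254 * 1474.56 * 78.4 = 29.363798
S = 29.363798 / 48.2 = 0.6092 m

0.6092


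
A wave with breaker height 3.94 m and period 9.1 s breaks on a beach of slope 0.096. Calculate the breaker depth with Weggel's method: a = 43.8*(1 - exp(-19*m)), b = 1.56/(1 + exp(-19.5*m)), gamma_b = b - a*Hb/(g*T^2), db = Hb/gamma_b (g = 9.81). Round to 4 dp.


a = 43.8 * (1 - exp(-19 * m))
exp(-19 * 0.096) = exp(-1.8240) = 0.161379
a = 43.8 * (1 - 0.161379) = 36.731602
b = 1.56 / (1 + exp(-19.5 * m))
exp(-19.5 * 0.096) = exp(-1.8720) = 0.153816
b = 1.56 / (1 + 0.153816) = 1.352036
Hb / (g * T^2) = 3.94 / (9.81 * 9.1^2) = 3.94 / 812.3661 = 0.00485003
gamma_b = b - a * Hb/(g*T^2) = 1.352036 - 36.731602 * 0.00485003 = 1.173886
db = Hb / gamma_b = 3.94 / 1.173886
db = 3.3564 m

3.3564


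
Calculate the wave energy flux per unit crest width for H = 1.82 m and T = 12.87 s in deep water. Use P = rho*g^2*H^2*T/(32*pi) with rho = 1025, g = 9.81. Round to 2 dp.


P = rho * g^2 * H^2 * T / (32 * pi)
P = 1025 * 9.81^2 * 1.82^2 * 12.87 / (32 * pi)
P = 1025 * 96.2361 * 3.3124 * 12.87 / 100.53096
P = 41829.57 W/m

41829.57


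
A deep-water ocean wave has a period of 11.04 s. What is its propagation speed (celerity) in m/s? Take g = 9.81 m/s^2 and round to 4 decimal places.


We use the deep-water celerity formula:
C = g * T / (2 * pi)
C = 9.81 * 11.04 / (2 * 3.14159...)
C = 108.302400 / 6.283185
C = 17.2369 m/s

17.2369


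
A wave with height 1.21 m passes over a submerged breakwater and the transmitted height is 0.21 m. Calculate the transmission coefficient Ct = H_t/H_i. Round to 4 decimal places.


Ct = H_t / H_i
Ct = 0.21 / 1.21
Ct = 0.1736

0.1736


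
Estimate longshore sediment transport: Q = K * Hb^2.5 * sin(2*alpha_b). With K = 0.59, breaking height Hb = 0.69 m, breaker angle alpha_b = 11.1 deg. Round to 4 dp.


Q = K * Hb^2.5 * sin(2 * alpha_b)
Hb^2.5 = 0.69^2.5 = 0.395478
sin(2 * 11.1) = sin(22.2) = 0.377841
Q = 0.59 * 0.395478 * 0.377841
Q = 0.0882 m^3/s

0.0882


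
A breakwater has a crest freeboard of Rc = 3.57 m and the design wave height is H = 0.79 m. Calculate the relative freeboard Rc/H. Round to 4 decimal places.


Relative freeboard = Rc / H
= 3.57 / 0.79
= 4.5190

4.5190


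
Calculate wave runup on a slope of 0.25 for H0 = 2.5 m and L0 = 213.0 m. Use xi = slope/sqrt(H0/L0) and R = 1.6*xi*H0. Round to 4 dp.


xi = slope / sqrt(H0/L0)
H0/L0 = 2.5/213.0 = 0.011737
sqrt(0.011737) = 0.108338
xi = 0.25 / 0.108338 = 2.307596
R = 1.6 * xi * H0 = 1.6 * 2.307596 * 2.5
R = 9.2304 m

9.2304


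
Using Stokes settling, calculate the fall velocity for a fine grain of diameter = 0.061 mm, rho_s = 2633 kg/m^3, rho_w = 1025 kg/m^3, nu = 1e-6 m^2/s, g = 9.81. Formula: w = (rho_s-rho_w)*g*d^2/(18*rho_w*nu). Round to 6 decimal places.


w = (rho_s - rho_w) * g * d^2 / (18 * rho_w * nu)
d = 0.061 mm = 0.000061 m
rho_s - rho_w = 2633 - 1025 = 1608
Numerator = 1608 * 9.81 * (0.000061)^2 = 0.000058696840
Denominator = 18 * 1025 * 1e-6 = 0.018450
w = 0.003181 m/s

0.003181


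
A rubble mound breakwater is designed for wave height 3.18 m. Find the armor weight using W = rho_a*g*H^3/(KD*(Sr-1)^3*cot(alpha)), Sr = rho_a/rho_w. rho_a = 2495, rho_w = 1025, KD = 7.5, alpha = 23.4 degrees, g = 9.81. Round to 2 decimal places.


Sr = rho_a / rho_w = 2495 / 1025 = 2.434146
(Sr - 1) = 1.434146
(Sr - 1)^3 = 2.949717
cot(23.4) = 1 / tan(23.4) = 1 / 0.432739 = 2.310864
Numerator = 2495 * 9.81 * 3.18^3 = 787083.6978
Denominator = 7.5 * 2.949717 * 2.310864 = 51.122960
W = 787083.6978 / 51.122960
W = 15395.89 N

15395.89


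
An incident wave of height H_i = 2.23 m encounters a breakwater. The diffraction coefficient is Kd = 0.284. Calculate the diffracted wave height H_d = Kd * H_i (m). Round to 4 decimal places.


H_d = Kd * H_i
H_d = 0.284 * 2.23
H_d = 0.6333 m

0.6333


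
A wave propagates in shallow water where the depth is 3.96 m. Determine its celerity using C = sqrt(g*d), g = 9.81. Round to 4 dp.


Using the shallow-water approximation:
C = sqrt(g * d) = sqrt(9.81 * 3.96)
C = sqrt(38.8476)
C = 6.2328 m/s

6.2328


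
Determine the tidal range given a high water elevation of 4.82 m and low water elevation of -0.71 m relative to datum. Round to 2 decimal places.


Tidal range = High water - Low water
Tidal range = 4.82 - (-0.71)
Tidal range = 5.53 m

5.53


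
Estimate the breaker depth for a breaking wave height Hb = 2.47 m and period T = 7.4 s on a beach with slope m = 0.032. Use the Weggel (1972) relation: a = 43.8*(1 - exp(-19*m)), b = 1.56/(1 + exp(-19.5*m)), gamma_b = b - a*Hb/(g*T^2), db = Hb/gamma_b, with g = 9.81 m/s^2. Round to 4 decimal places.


a = 43.8 * (1 - exp(-19 * m))
exp(-19 * 0.032) = exp(-0.6080) = 0.544439
a = 43.8 * (1 - 0.544439) = 19.953587
b = 1.56 / (1 + exp(-19.5 * m))
exp(-19.5 * 0.032) = exp(-0.6240) = 0.535797
b = 1.56 / (1 + 0.535797) = 1.015759
Hb / (g * T^2) = 2.47 / (9.81 * 7.4^2) = 2.47 / 537.1956 = 0.00459795
gamma_b = b - a * Hb/(g*T^2) = 1.015759 - 19.953587 * 0.00459795 = 0.924014
db = Hb / gamma_b = 2.47 / 0.924014
db = 2.6731 m

2.6731


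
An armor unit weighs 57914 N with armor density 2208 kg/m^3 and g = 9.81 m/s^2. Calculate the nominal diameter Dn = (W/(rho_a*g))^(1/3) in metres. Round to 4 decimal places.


V = W / (rho_a * g)
V = 57914 / (2208 * 9.81)
V = 57914 / 21660.48
V = 2.673717 m^3
Dn = V^(1/3) = 2.673717^(1/3)
Dn = 1.3879 m

1.3879


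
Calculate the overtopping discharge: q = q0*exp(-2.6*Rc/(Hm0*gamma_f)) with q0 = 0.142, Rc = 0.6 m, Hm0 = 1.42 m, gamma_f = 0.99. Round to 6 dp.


q = q0 * exp(-2.6 * Rc / (Hm0 * gamma_f))
Exponent = -2.6 * 0.6 / (1.42 * 0.99)
= -2.6 * 0.6 / 1.4058
= -1.109688
exp(-1.109688) = 0.329662
q = 0.142 * 0.329662
q = 0.046812 m^3/s/m

0.046812


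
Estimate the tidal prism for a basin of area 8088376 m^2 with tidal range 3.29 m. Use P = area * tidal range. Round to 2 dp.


Tidal prism = Area * Tidal range
P = 8088376 * 3.29
P = 26610757.04 m^3

26610757.04


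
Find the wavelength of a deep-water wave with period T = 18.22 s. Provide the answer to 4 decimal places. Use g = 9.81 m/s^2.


L0 = g * T^2 / (2 * pi)
L0 = 9.81 * 18.22^2 / (2 * pi)
L0 = 9.81 * 331.9684 / 6.28319
L0 = 3256.6100 / 6.28319
L0 = 518.3056 m

518.3056


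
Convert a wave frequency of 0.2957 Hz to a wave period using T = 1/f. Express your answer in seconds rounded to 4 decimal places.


T = 1 / f
T = 1 / 0.2957
T = 3.3818 s

3.3818


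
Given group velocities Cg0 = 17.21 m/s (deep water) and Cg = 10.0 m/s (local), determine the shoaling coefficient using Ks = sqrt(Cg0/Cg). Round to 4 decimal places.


Ks = sqrt(Cg0 / Cg)
Ks = sqrt(17.21 / 10.0)
Ks = sqrt(1.7210)
Ks = 1.3119

1.3119


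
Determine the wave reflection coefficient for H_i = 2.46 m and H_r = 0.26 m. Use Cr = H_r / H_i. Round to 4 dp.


Cr = H_r / H_i
Cr = 0.26 / 2.46
Cr = 0.1057

0.1057


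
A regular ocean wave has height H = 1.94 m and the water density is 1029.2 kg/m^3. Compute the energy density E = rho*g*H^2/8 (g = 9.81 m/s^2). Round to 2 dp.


E = (1/8) * rho * g * H^2
E = (1/8) * 1029.2 * 9.81 * 1.94^2
E = 0.125 * 1029.2 * 9.81 * 3.7636
E = 4749.88 J/m^2

4749.88


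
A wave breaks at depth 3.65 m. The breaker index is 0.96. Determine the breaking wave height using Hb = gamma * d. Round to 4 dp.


Hb = gamma * d
Hb = 0.96 * 3.65
Hb = 3.5040 m

3.5040


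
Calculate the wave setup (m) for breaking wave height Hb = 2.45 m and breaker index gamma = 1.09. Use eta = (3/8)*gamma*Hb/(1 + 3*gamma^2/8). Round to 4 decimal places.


eta = (3/8) * gamma * Hb / (1 + 3*gamma^2/8)
Numerator = (3/8) * 1.09 * 2.45 = 1.001438
Denominator = 1 + 3*1.09^2/8 = 1 + 0.445538 = 1.445538
eta = 1.001438 / 1.445538
eta = 0.6928 m

0.6928


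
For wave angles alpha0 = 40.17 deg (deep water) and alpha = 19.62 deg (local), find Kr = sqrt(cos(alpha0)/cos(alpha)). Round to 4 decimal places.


Kr = sqrt(cos(alpha0) / cos(alpha))
cos(40.17) = 0.764134
cos(19.62) = 0.941940
Kr = sqrt(0.764134 / 0.941940)
Kr = sqrt(0.811234)
Kr = 0.9007

0.9007


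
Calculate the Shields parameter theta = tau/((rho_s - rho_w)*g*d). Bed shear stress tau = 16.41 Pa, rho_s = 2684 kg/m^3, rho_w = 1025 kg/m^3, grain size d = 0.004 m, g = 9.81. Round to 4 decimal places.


theta = tau / ((rho_s - rho_w) * g * d)
rho_s - rho_w = 2684 - 1025 = 1659
Denominator = 1659 * 9.81 * 0.004 = 65.099160
theta = 16.41 / 65.099160
theta = 0.2521

0.2521


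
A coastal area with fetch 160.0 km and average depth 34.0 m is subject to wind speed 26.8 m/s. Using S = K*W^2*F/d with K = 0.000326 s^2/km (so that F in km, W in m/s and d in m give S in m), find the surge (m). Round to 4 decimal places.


S = K * W^2 * F / d
W^2 = 26.8^2 = 718.24
S = 0.000326 * 718.24 * 160.0 / 34.0
Numerator = 0.000326 * 718.24 * 160.0 = 37.463398
S = 37.463398 / 34.0 = 1.1019 m

1.1019
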